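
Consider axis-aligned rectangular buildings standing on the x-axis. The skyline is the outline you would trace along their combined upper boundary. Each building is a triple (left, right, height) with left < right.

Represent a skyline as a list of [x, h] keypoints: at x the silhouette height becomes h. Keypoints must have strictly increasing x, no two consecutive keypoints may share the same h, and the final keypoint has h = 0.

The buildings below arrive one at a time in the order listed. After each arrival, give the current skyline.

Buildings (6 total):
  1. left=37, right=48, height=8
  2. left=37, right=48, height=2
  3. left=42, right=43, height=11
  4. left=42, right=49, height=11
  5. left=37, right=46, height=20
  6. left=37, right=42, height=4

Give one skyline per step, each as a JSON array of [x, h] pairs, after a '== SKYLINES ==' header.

== SKYLINES ==
[[37,8],[48,0]]
[[37,8],[48,0]]
[[37,8],[42,11],[43,8],[48,0]]
[[37,8],[42,11],[49,0]]
[[37,20],[46,11],[49,0]]
[[37,20],[46,11],[49,0]]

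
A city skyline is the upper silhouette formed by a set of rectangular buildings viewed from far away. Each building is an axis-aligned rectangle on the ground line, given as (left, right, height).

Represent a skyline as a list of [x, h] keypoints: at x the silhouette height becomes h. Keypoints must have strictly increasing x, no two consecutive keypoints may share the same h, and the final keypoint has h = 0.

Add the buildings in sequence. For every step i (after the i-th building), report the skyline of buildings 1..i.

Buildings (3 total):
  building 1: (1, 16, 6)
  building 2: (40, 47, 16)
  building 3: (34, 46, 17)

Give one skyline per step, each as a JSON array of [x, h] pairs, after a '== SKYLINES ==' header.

== SKYLINES ==
[[1,6],[16,0]]
[[1,6],[16,0],[40,16],[47,0]]
[[1,6],[16,0],[34,17],[46,16],[47,0]]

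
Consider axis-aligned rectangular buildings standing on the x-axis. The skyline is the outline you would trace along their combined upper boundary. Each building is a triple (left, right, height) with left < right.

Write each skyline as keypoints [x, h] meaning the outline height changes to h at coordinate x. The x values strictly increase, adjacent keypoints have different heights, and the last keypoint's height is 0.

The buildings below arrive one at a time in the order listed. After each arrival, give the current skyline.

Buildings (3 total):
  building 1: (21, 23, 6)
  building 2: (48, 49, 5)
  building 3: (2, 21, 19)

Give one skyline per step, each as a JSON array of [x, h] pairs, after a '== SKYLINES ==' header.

== SKYLINES ==
[[21,6],[23,0]]
[[21,6],[23,0],[48,5],[49,0]]
[[2,19],[21,6],[23,0],[48,5],[49,0]]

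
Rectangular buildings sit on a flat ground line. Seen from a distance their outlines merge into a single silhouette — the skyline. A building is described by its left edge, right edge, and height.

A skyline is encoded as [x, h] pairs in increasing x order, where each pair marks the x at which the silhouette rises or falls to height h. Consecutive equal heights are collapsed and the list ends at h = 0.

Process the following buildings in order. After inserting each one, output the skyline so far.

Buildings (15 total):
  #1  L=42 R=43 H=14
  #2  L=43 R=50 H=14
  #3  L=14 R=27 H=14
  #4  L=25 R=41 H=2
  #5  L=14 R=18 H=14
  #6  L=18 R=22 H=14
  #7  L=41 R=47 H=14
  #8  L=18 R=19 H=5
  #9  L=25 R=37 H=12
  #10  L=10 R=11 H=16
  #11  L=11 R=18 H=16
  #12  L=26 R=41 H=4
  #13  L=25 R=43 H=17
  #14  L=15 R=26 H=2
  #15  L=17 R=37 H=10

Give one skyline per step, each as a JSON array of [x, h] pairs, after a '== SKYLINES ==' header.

== SKYLINES ==
[[42,14],[43,0]]
[[42,14],[50,0]]
[[14,14],[27,0],[42,14],[50,0]]
[[14,14],[27,2],[41,0],[42,14],[50,0]]
[[14,14],[27,2],[41,0],[42,14],[50,0]]
[[14,14],[27,2],[41,0],[42,14],[50,0]]
[[14,14],[27,2],[41,14],[50,0]]
[[14,14],[27,2],[41,14],[50,0]]
[[14,14],[27,12],[37,2],[41,14],[50,0]]
[[10,16],[11,0],[14,14],[27,12],[37,2],[41,14],[50,0]]
[[10,16],[18,14],[27,12],[37,2],[41,14],[50,0]]
[[10,16],[18,14],[27,12],[37,4],[41,14],[50,0]]
[[10,16],[18,14],[25,17],[43,14],[50,0]]
[[10,16],[18,14],[25,17],[43,14],[50,0]]
[[10,16],[18,14],[25,17],[43,14],[50,0]]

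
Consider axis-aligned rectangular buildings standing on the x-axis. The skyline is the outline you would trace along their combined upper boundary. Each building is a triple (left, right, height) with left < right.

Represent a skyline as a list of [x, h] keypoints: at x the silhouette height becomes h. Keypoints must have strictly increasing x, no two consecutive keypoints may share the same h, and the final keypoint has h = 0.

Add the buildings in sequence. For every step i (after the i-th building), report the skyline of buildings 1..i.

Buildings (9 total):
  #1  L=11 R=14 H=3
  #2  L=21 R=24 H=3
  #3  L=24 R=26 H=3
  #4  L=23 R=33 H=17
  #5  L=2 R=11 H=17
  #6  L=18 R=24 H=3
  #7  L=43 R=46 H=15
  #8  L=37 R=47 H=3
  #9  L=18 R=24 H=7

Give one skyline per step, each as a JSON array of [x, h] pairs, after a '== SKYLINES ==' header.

== SKYLINES ==
[[11,3],[14,0]]
[[11,3],[14,0],[21,3],[24,0]]
[[11,3],[14,0],[21,3],[26,0]]
[[11,3],[14,0],[21,3],[23,17],[33,0]]
[[2,17],[11,3],[14,0],[21,3],[23,17],[33,0]]
[[2,17],[11,3],[14,0],[18,3],[23,17],[33,0]]
[[2,17],[11,3],[14,0],[18,3],[23,17],[33,0],[43,15],[46,0]]
[[2,17],[11,3],[14,0],[18,3],[23,17],[33,0],[37,3],[43,15],[46,3],[47,0]]
[[2,17],[11,3],[14,0],[18,7],[23,17],[33,0],[37,3],[43,15],[46,3],[47,0]]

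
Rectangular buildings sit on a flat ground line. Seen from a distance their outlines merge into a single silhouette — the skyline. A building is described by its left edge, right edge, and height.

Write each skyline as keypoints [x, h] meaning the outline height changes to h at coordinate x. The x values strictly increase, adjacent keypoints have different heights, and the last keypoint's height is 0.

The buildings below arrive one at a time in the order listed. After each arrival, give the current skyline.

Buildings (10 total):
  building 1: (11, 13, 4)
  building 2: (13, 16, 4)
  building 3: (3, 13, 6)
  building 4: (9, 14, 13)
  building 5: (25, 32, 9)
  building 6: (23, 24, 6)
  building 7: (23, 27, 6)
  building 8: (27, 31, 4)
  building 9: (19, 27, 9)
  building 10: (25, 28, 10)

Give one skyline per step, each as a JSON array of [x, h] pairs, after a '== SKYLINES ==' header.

== SKYLINES ==
[[11,4],[13,0]]
[[11,4],[16,0]]
[[3,6],[13,4],[16,0]]
[[3,6],[9,13],[14,4],[16,0]]
[[3,6],[9,13],[14,4],[16,0],[25,9],[32,0]]
[[3,6],[9,13],[14,4],[16,0],[23,6],[24,0],[25,9],[32,0]]
[[3,6],[9,13],[14,4],[16,0],[23,6],[25,9],[32,0]]
[[3,6],[9,13],[14,4],[16,0],[23,6],[25,9],[32,0]]
[[3,6],[9,13],[14,4],[16,0],[19,9],[32,0]]
[[3,6],[9,13],[14,4],[16,0],[19,9],[25,10],[28,9],[32,0]]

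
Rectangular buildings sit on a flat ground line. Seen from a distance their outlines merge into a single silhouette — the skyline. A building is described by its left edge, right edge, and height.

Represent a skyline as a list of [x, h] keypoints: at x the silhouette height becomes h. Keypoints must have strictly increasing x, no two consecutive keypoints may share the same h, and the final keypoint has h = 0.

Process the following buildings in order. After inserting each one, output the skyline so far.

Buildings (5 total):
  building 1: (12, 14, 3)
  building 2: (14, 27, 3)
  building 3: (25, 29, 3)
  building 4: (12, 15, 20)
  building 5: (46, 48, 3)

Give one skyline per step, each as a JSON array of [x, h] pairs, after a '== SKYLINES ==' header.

== SKYLINES ==
[[12,3],[14,0]]
[[12,3],[27,0]]
[[12,3],[29,0]]
[[12,20],[15,3],[29,0]]
[[12,20],[15,3],[29,0],[46,3],[48,0]]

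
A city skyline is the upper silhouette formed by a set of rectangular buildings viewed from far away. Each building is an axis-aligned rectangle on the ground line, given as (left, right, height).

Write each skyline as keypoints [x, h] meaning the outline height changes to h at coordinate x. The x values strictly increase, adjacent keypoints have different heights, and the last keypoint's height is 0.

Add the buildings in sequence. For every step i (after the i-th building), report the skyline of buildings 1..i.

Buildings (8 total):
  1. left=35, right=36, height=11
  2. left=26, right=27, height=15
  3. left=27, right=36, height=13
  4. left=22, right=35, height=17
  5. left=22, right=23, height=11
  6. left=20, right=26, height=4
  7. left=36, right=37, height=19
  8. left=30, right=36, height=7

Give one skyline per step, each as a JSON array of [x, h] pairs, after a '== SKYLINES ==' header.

== SKYLINES ==
[[35,11],[36,0]]
[[26,15],[27,0],[35,11],[36,0]]
[[26,15],[27,13],[36,0]]
[[22,17],[35,13],[36,0]]
[[22,17],[35,13],[36,0]]
[[20,4],[22,17],[35,13],[36,0]]
[[20,4],[22,17],[35,13],[36,19],[37,0]]
[[20,4],[22,17],[35,13],[36,19],[37,0]]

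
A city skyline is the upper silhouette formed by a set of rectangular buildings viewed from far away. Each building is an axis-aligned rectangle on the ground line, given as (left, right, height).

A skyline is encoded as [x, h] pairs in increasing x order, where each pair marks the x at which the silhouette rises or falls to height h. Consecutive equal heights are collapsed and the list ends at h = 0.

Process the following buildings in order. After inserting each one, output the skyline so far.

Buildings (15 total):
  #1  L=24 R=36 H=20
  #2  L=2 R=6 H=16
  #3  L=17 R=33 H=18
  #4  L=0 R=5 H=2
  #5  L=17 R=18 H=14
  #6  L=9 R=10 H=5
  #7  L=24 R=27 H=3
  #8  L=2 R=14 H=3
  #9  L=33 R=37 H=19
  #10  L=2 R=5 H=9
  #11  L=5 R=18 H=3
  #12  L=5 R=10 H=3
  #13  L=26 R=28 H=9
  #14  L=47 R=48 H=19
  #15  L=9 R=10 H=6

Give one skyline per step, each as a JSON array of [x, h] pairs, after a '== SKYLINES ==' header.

== SKYLINES ==
[[24,20],[36,0]]
[[2,16],[6,0],[24,20],[36,0]]
[[2,16],[6,0],[17,18],[24,20],[36,0]]
[[0,2],[2,16],[6,0],[17,18],[24,20],[36,0]]
[[0,2],[2,16],[6,0],[17,18],[24,20],[36,0]]
[[0,2],[2,16],[6,0],[9,5],[10,0],[17,18],[24,20],[36,0]]
[[0,2],[2,16],[6,0],[9,5],[10,0],[17,18],[24,20],[36,0]]
[[0,2],[2,16],[6,3],[9,5],[10,3],[14,0],[17,18],[24,20],[36,0]]
[[0,2],[2,16],[6,3],[9,5],[10,3],[14,0],[17,18],[24,20],[36,19],[37,0]]
[[0,2],[2,16],[6,3],[9,5],[10,3],[14,0],[17,18],[24,20],[36,19],[37,0]]
[[0,2],[2,16],[6,3],[9,5],[10,3],[17,18],[24,20],[36,19],[37,0]]
[[0,2],[2,16],[6,3],[9,5],[10,3],[17,18],[24,20],[36,19],[37,0]]
[[0,2],[2,16],[6,3],[9,5],[10,3],[17,18],[24,20],[36,19],[37,0]]
[[0,2],[2,16],[6,3],[9,5],[10,3],[17,18],[24,20],[36,19],[37,0],[47,19],[48,0]]
[[0,2],[2,16],[6,3],[9,6],[10,3],[17,18],[24,20],[36,19],[37,0],[47,19],[48,0]]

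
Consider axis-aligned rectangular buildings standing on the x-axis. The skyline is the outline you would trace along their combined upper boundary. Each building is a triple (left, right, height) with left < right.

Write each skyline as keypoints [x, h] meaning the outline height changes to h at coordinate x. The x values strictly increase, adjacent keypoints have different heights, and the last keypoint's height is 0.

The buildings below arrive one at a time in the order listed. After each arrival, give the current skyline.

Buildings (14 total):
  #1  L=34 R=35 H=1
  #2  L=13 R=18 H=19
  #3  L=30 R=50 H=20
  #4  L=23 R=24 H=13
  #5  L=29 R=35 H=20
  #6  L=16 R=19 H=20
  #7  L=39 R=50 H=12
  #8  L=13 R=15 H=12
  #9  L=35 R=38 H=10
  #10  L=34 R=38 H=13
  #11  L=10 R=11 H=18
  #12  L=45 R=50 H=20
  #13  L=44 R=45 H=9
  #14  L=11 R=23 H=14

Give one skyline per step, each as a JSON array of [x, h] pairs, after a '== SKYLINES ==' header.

== SKYLINES ==
[[34,1],[35,0]]
[[13,19],[18,0],[34,1],[35,0]]
[[13,19],[18,0],[30,20],[50,0]]
[[13,19],[18,0],[23,13],[24,0],[30,20],[50,0]]
[[13,19],[18,0],[23,13],[24,0],[29,20],[50,0]]
[[13,19],[16,20],[19,0],[23,13],[24,0],[29,20],[50,0]]
[[13,19],[16,20],[19,0],[23,13],[24,0],[29,20],[50,0]]
[[13,19],[16,20],[19,0],[23,13],[24,0],[29,20],[50,0]]
[[13,19],[16,20],[19,0],[23,13],[24,0],[29,20],[50,0]]
[[13,19],[16,20],[19,0],[23,13],[24,0],[29,20],[50,0]]
[[10,18],[11,0],[13,19],[16,20],[19,0],[23,13],[24,0],[29,20],[50,0]]
[[10,18],[11,0],[13,19],[16,20],[19,0],[23,13],[24,0],[29,20],[50,0]]
[[10,18],[11,0],[13,19],[16,20],[19,0],[23,13],[24,0],[29,20],[50,0]]
[[10,18],[11,14],[13,19],[16,20],[19,14],[23,13],[24,0],[29,20],[50,0]]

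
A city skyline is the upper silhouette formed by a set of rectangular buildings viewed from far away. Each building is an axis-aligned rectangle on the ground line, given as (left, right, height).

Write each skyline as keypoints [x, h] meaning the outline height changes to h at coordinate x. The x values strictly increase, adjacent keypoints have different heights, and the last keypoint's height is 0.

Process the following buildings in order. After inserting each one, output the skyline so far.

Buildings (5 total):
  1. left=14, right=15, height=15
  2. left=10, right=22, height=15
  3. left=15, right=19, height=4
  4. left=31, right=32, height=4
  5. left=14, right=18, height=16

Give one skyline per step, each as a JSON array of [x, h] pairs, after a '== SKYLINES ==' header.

== SKYLINES ==
[[14,15],[15,0]]
[[10,15],[22,0]]
[[10,15],[22,0]]
[[10,15],[22,0],[31,4],[32,0]]
[[10,15],[14,16],[18,15],[22,0],[31,4],[32,0]]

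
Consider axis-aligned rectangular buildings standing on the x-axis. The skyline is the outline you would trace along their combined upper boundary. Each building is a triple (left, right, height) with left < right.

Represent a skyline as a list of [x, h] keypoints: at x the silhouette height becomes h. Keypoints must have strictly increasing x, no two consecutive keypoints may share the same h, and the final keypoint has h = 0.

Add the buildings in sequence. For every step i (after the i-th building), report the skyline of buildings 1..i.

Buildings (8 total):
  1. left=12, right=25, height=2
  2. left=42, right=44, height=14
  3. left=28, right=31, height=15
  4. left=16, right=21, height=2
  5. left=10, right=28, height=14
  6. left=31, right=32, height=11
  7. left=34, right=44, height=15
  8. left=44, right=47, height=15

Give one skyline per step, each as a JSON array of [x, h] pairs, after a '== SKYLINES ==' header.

== SKYLINES ==
[[12,2],[25,0]]
[[12,2],[25,0],[42,14],[44,0]]
[[12,2],[25,0],[28,15],[31,0],[42,14],[44,0]]
[[12,2],[25,0],[28,15],[31,0],[42,14],[44,0]]
[[10,14],[28,15],[31,0],[42,14],[44,0]]
[[10,14],[28,15],[31,11],[32,0],[42,14],[44,0]]
[[10,14],[28,15],[31,11],[32,0],[34,15],[44,0]]
[[10,14],[28,15],[31,11],[32,0],[34,15],[47,0]]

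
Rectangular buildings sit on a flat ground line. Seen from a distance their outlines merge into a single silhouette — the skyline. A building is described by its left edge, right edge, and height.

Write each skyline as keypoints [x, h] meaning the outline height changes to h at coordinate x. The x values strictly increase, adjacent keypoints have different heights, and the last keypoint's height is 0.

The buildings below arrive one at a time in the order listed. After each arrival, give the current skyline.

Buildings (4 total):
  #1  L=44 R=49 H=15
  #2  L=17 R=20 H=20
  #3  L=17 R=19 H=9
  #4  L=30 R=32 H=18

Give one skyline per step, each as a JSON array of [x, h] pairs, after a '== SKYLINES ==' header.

== SKYLINES ==
[[44,15],[49,0]]
[[17,20],[20,0],[44,15],[49,0]]
[[17,20],[20,0],[44,15],[49,0]]
[[17,20],[20,0],[30,18],[32,0],[44,15],[49,0]]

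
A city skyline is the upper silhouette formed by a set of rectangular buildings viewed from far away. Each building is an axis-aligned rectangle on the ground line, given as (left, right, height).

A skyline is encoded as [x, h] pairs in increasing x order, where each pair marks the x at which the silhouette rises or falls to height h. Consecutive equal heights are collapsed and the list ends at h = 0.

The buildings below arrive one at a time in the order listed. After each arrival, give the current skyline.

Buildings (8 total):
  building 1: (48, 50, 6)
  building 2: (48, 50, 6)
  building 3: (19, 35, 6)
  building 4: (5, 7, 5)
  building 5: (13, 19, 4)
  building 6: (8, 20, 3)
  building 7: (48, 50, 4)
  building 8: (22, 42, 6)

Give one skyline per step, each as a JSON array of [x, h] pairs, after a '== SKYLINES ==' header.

== SKYLINES ==
[[48,6],[50,0]]
[[48,6],[50,0]]
[[19,6],[35,0],[48,6],[50,0]]
[[5,5],[7,0],[19,6],[35,0],[48,6],[50,0]]
[[5,5],[7,0],[13,4],[19,6],[35,0],[48,6],[50,0]]
[[5,5],[7,0],[8,3],[13,4],[19,6],[35,0],[48,6],[50,0]]
[[5,5],[7,0],[8,3],[13,4],[19,6],[35,0],[48,6],[50,0]]
[[5,5],[7,0],[8,3],[13,4],[19,6],[42,0],[48,6],[50,0]]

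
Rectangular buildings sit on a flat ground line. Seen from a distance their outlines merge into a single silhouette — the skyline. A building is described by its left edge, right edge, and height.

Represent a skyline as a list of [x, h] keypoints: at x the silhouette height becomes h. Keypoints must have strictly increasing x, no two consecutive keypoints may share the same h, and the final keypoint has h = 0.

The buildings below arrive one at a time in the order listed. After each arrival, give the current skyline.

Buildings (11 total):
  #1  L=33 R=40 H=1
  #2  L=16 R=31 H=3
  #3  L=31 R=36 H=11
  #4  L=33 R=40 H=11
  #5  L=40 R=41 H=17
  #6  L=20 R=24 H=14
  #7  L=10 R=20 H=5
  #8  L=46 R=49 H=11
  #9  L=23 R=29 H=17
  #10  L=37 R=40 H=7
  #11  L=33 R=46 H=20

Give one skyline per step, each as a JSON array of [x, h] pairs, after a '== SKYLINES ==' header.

== SKYLINES ==
[[33,1],[40,0]]
[[16,3],[31,0],[33,1],[40,0]]
[[16,3],[31,11],[36,1],[40,0]]
[[16,3],[31,11],[40,0]]
[[16,3],[31,11],[40,17],[41,0]]
[[16,3],[20,14],[24,3],[31,11],[40,17],[41,0]]
[[10,5],[20,14],[24,3],[31,11],[40,17],[41,0]]
[[10,5],[20,14],[24,3],[31,11],[40,17],[41,0],[46,11],[49,0]]
[[10,5],[20,14],[23,17],[29,3],[31,11],[40,17],[41,0],[46,11],[49,0]]
[[10,5],[20,14],[23,17],[29,3],[31,11],[40,17],[41,0],[46,11],[49,0]]
[[10,5],[20,14],[23,17],[29,3],[31,11],[33,20],[46,11],[49,0]]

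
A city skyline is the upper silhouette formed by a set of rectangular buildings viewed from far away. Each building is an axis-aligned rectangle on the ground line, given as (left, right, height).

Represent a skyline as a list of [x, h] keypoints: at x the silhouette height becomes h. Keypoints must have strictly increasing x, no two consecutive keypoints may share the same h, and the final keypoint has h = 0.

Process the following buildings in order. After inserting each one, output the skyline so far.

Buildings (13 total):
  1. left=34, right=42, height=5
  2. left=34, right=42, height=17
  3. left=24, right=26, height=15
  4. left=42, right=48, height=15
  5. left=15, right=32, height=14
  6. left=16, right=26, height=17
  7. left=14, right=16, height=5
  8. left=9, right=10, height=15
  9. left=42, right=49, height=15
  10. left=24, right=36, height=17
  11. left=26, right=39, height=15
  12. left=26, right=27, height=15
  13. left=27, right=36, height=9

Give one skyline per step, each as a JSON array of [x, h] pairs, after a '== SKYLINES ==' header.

== SKYLINES ==
[[34,5],[42,0]]
[[34,17],[42,0]]
[[24,15],[26,0],[34,17],[42,0]]
[[24,15],[26,0],[34,17],[42,15],[48,0]]
[[15,14],[24,15],[26,14],[32,0],[34,17],[42,15],[48,0]]
[[15,14],[16,17],[26,14],[32,0],[34,17],[42,15],[48,0]]
[[14,5],[15,14],[16,17],[26,14],[32,0],[34,17],[42,15],[48,0]]
[[9,15],[10,0],[14,5],[15,14],[16,17],[26,14],[32,0],[34,17],[42,15],[48,0]]
[[9,15],[10,0],[14,5],[15,14],[16,17],[26,14],[32,0],[34,17],[42,15],[49,0]]
[[9,15],[10,0],[14,5],[15,14],[16,17],[42,15],[49,0]]
[[9,15],[10,0],[14,5],[15,14],[16,17],[42,15],[49,0]]
[[9,15],[10,0],[14,5],[15,14],[16,17],[42,15],[49,0]]
[[9,15],[10,0],[14,5],[15,14],[16,17],[42,15],[49,0]]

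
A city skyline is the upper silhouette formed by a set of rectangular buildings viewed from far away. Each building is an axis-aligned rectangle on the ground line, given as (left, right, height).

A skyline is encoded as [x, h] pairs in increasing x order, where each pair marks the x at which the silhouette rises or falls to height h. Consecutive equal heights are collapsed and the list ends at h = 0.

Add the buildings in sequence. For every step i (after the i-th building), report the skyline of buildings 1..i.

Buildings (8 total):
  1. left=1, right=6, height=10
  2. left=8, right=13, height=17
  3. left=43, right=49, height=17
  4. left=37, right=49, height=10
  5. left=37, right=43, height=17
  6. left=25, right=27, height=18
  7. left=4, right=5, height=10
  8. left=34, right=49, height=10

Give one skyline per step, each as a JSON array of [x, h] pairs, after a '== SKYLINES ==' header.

== SKYLINES ==
[[1,10],[6,0]]
[[1,10],[6,0],[8,17],[13,0]]
[[1,10],[6,0],[8,17],[13,0],[43,17],[49,0]]
[[1,10],[6,0],[8,17],[13,0],[37,10],[43,17],[49,0]]
[[1,10],[6,0],[8,17],[13,0],[37,17],[49,0]]
[[1,10],[6,0],[8,17],[13,0],[25,18],[27,0],[37,17],[49,0]]
[[1,10],[6,0],[8,17],[13,0],[25,18],[27,0],[37,17],[49,0]]
[[1,10],[6,0],[8,17],[13,0],[25,18],[27,0],[34,10],[37,17],[49,0]]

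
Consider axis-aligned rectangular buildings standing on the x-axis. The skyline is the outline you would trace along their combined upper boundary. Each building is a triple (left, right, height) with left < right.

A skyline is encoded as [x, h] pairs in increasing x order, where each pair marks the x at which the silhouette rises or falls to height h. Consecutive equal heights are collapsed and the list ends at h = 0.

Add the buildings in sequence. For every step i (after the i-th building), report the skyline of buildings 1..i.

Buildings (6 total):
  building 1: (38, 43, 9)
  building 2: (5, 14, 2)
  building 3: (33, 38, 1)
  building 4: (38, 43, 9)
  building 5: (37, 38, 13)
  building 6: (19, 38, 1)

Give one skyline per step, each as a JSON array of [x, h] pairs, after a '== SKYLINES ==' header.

== SKYLINES ==
[[38,9],[43,0]]
[[5,2],[14,0],[38,9],[43,0]]
[[5,2],[14,0],[33,1],[38,9],[43,0]]
[[5,2],[14,0],[33,1],[38,9],[43,0]]
[[5,2],[14,0],[33,1],[37,13],[38,9],[43,0]]
[[5,2],[14,0],[19,1],[37,13],[38,9],[43,0]]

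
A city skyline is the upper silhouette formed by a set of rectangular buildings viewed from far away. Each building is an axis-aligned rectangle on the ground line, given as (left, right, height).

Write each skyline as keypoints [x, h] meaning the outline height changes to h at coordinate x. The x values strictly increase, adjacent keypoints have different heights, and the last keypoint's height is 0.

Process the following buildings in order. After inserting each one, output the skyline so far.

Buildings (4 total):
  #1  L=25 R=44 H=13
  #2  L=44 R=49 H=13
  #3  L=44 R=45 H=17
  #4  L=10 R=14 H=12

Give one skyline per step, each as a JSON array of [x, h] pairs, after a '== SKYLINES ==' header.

== SKYLINES ==
[[25,13],[44,0]]
[[25,13],[49,0]]
[[25,13],[44,17],[45,13],[49,0]]
[[10,12],[14,0],[25,13],[44,17],[45,13],[49,0]]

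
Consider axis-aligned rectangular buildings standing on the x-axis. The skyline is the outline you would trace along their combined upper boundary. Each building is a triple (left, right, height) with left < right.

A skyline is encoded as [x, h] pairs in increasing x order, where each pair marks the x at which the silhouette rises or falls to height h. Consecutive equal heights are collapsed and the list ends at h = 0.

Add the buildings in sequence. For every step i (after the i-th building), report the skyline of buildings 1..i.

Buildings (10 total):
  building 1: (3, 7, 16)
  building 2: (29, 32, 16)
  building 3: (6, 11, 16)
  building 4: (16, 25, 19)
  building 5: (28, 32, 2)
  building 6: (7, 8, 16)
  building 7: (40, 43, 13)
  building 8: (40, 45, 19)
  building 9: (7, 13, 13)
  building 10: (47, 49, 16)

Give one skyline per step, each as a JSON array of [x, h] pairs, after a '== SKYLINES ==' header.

== SKYLINES ==
[[3,16],[7,0]]
[[3,16],[7,0],[29,16],[32,0]]
[[3,16],[11,0],[29,16],[32,0]]
[[3,16],[11,0],[16,19],[25,0],[29,16],[32,0]]
[[3,16],[11,0],[16,19],[25,0],[28,2],[29,16],[32,0]]
[[3,16],[11,0],[16,19],[25,0],[28,2],[29,16],[32,0]]
[[3,16],[11,0],[16,19],[25,0],[28,2],[29,16],[32,0],[40,13],[43,0]]
[[3,16],[11,0],[16,19],[25,0],[28,2],[29,16],[32,0],[40,19],[45,0]]
[[3,16],[11,13],[13,0],[16,19],[25,0],[28,2],[29,16],[32,0],[40,19],[45,0]]
[[3,16],[11,13],[13,0],[16,19],[25,0],[28,2],[29,16],[32,0],[40,19],[45,0],[47,16],[49,0]]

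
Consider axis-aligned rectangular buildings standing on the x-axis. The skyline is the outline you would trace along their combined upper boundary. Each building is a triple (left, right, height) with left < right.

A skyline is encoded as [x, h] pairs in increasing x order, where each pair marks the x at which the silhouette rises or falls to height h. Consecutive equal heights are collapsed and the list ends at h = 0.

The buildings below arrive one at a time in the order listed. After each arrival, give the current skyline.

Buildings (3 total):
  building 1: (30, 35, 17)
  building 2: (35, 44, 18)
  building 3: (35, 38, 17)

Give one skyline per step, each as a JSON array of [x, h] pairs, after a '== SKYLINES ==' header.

== SKYLINES ==
[[30,17],[35,0]]
[[30,17],[35,18],[44,0]]
[[30,17],[35,18],[44,0]]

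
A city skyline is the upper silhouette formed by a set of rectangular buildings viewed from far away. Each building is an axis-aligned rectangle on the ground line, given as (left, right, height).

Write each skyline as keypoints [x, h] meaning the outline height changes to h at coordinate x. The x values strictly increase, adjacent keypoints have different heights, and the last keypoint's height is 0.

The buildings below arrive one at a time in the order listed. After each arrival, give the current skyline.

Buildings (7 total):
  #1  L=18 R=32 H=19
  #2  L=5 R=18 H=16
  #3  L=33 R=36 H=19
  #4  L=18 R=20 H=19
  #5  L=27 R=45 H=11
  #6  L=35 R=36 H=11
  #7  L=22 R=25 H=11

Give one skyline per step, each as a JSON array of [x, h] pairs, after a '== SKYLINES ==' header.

== SKYLINES ==
[[18,19],[32,0]]
[[5,16],[18,19],[32,0]]
[[5,16],[18,19],[32,0],[33,19],[36,0]]
[[5,16],[18,19],[32,0],[33,19],[36,0]]
[[5,16],[18,19],[32,11],[33,19],[36,11],[45,0]]
[[5,16],[18,19],[32,11],[33,19],[36,11],[45,0]]
[[5,16],[18,19],[32,11],[33,19],[36,11],[45,0]]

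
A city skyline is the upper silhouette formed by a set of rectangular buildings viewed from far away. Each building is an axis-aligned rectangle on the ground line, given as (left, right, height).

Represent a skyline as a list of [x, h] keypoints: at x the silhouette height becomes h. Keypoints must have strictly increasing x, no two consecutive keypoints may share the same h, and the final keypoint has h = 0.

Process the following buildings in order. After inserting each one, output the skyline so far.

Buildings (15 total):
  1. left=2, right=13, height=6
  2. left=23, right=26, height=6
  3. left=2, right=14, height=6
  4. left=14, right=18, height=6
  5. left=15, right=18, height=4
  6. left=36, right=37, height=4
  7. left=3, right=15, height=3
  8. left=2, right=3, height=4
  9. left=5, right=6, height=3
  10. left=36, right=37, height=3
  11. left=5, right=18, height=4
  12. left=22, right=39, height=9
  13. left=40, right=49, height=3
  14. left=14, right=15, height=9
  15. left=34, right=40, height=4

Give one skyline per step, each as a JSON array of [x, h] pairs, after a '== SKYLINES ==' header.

== SKYLINES ==
[[2,6],[13,0]]
[[2,6],[13,0],[23,6],[26,0]]
[[2,6],[14,0],[23,6],[26,0]]
[[2,6],[18,0],[23,6],[26,0]]
[[2,6],[18,0],[23,6],[26,0]]
[[2,6],[18,0],[23,6],[26,0],[36,4],[37,0]]
[[2,6],[18,0],[23,6],[26,0],[36,4],[37,0]]
[[2,6],[18,0],[23,6],[26,0],[36,4],[37,0]]
[[2,6],[18,0],[23,6],[26,0],[36,4],[37,0]]
[[2,6],[18,0],[23,6],[26,0],[36,4],[37,0]]
[[2,6],[18,0],[23,6],[26,0],[36,4],[37,0]]
[[2,6],[18,0],[22,9],[39,0]]
[[2,6],[18,0],[22,9],[39,0],[40,3],[49,0]]
[[2,6],[14,9],[15,6],[18,0],[22,9],[39,0],[40,3],[49,0]]
[[2,6],[14,9],[15,6],[18,0],[22,9],[39,4],[40,3],[49,0]]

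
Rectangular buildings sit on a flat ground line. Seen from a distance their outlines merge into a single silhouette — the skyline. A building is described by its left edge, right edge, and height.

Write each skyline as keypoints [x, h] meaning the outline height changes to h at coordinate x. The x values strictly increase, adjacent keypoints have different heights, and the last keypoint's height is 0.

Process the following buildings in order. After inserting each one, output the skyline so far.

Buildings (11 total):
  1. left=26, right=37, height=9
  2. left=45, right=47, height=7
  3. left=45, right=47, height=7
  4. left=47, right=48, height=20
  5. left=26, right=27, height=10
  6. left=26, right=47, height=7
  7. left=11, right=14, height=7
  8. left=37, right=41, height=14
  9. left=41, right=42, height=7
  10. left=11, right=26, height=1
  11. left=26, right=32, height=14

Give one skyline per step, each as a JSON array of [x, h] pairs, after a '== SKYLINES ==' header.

== SKYLINES ==
[[26,9],[37,0]]
[[26,9],[37,0],[45,7],[47,0]]
[[26,9],[37,0],[45,7],[47,0]]
[[26,9],[37,0],[45,7],[47,20],[48,0]]
[[26,10],[27,9],[37,0],[45,7],[47,20],[48,0]]
[[26,10],[27,9],[37,7],[47,20],[48,0]]
[[11,7],[14,0],[26,10],[27,9],[37,7],[47,20],[48,0]]
[[11,7],[14,0],[26,10],[27,9],[37,14],[41,7],[47,20],[48,0]]
[[11,7],[14,0],[26,10],[27,9],[37,14],[41,7],[47,20],[48,0]]
[[11,7],[14,1],[26,10],[27,9],[37,14],[41,7],[47,20],[48,0]]
[[11,7],[14,1],[26,14],[32,9],[37,14],[41,7],[47,20],[48,0]]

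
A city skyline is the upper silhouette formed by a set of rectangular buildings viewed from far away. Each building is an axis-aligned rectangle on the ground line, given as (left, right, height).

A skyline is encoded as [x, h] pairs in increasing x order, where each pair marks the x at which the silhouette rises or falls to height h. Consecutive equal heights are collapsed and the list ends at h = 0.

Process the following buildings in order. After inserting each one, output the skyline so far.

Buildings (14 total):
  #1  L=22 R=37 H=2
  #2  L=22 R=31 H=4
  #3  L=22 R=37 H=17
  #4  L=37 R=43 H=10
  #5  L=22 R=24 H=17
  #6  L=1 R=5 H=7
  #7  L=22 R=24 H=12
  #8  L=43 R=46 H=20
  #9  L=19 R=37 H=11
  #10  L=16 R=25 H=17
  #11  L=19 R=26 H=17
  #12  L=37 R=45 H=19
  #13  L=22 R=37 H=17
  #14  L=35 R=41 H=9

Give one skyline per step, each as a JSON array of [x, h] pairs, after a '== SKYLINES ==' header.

== SKYLINES ==
[[22,2],[37,0]]
[[22,4],[31,2],[37,0]]
[[22,17],[37,0]]
[[22,17],[37,10],[43,0]]
[[22,17],[37,10],[43,0]]
[[1,7],[5,0],[22,17],[37,10],[43,0]]
[[1,7],[5,0],[22,17],[37,10],[43,0]]
[[1,7],[5,0],[22,17],[37,10],[43,20],[46,0]]
[[1,7],[5,0],[19,11],[22,17],[37,10],[43,20],[46,0]]
[[1,7],[5,0],[16,17],[37,10],[43,20],[46,0]]
[[1,7],[5,0],[16,17],[37,10],[43,20],[46,0]]
[[1,7],[5,0],[16,17],[37,19],[43,20],[46,0]]
[[1,7],[5,0],[16,17],[37,19],[43,20],[46,0]]
[[1,7],[5,0],[16,17],[37,19],[43,20],[46,0]]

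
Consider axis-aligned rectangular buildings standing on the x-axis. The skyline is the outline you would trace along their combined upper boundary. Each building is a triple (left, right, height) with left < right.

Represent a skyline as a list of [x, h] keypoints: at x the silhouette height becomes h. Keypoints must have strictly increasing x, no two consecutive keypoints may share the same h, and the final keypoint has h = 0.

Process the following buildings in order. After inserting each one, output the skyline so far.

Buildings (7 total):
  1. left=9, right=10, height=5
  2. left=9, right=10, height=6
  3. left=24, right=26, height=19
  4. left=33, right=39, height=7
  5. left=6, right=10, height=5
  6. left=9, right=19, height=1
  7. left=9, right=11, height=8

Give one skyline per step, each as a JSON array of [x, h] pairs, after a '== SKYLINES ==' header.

== SKYLINES ==
[[9,5],[10,0]]
[[9,6],[10,0]]
[[9,6],[10,0],[24,19],[26,0]]
[[9,6],[10,0],[24,19],[26,0],[33,7],[39,0]]
[[6,5],[9,6],[10,0],[24,19],[26,0],[33,7],[39,0]]
[[6,5],[9,6],[10,1],[19,0],[24,19],[26,0],[33,7],[39,0]]
[[6,5],[9,8],[11,1],[19,0],[24,19],[26,0],[33,7],[39,0]]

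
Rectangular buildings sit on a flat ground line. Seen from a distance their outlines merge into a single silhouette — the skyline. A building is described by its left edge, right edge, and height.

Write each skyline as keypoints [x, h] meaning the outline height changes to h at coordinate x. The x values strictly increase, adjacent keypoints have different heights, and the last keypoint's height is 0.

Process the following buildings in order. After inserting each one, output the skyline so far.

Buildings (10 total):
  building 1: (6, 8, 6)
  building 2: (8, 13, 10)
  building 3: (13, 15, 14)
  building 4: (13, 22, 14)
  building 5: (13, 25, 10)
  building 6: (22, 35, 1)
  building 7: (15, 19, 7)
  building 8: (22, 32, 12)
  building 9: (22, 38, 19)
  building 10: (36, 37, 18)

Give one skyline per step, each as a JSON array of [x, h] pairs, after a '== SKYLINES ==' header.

== SKYLINES ==
[[6,6],[8,0]]
[[6,6],[8,10],[13,0]]
[[6,6],[8,10],[13,14],[15,0]]
[[6,6],[8,10],[13,14],[22,0]]
[[6,6],[8,10],[13,14],[22,10],[25,0]]
[[6,6],[8,10],[13,14],[22,10],[25,1],[35,0]]
[[6,6],[8,10],[13,14],[22,10],[25,1],[35,0]]
[[6,6],[8,10],[13,14],[22,12],[32,1],[35,0]]
[[6,6],[8,10],[13,14],[22,19],[38,0]]
[[6,6],[8,10],[13,14],[22,19],[38,0]]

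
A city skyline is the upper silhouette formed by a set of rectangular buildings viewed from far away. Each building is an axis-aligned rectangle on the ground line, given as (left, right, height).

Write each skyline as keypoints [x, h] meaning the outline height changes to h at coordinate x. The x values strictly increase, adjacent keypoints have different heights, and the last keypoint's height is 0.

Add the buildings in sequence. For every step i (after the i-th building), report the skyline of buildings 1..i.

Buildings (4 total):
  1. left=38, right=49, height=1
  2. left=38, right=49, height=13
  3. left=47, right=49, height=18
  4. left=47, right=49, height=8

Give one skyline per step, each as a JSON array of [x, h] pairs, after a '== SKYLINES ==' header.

== SKYLINES ==
[[38,1],[49,0]]
[[38,13],[49,0]]
[[38,13],[47,18],[49,0]]
[[38,13],[47,18],[49,0]]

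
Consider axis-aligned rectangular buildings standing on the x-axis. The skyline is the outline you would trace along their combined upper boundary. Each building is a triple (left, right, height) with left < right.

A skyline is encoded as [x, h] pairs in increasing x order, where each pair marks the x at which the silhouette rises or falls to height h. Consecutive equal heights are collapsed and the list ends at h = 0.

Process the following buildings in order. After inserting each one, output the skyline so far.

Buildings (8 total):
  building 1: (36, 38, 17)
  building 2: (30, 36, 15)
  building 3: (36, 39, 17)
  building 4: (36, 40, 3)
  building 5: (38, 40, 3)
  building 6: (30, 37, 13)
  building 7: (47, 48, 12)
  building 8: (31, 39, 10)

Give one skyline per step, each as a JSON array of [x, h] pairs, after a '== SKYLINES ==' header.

== SKYLINES ==
[[36,17],[38,0]]
[[30,15],[36,17],[38,0]]
[[30,15],[36,17],[39,0]]
[[30,15],[36,17],[39,3],[40,0]]
[[30,15],[36,17],[39,3],[40,0]]
[[30,15],[36,17],[39,3],[40,0]]
[[30,15],[36,17],[39,3],[40,0],[47,12],[48,0]]
[[30,15],[36,17],[39,3],[40,0],[47,12],[48,0]]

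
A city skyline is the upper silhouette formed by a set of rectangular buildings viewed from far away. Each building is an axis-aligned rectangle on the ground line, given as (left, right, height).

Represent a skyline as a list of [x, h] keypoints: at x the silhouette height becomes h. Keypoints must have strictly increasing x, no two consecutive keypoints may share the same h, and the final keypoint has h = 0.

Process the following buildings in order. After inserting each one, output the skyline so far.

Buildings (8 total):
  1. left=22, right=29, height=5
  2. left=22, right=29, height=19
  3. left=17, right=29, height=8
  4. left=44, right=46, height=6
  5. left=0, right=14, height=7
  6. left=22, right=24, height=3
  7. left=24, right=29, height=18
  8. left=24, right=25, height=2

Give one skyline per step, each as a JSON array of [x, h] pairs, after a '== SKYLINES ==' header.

== SKYLINES ==
[[22,5],[29,0]]
[[22,19],[29,0]]
[[17,8],[22,19],[29,0]]
[[17,8],[22,19],[29,0],[44,6],[46,0]]
[[0,7],[14,0],[17,8],[22,19],[29,0],[44,6],[46,0]]
[[0,7],[14,0],[17,8],[22,19],[29,0],[44,6],[46,0]]
[[0,7],[14,0],[17,8],[22,19],[29,0],[44,6],[46,0]]
[[0,7],[14,0],[17,8],[22,19],[29,0],[44,6],[46,0]]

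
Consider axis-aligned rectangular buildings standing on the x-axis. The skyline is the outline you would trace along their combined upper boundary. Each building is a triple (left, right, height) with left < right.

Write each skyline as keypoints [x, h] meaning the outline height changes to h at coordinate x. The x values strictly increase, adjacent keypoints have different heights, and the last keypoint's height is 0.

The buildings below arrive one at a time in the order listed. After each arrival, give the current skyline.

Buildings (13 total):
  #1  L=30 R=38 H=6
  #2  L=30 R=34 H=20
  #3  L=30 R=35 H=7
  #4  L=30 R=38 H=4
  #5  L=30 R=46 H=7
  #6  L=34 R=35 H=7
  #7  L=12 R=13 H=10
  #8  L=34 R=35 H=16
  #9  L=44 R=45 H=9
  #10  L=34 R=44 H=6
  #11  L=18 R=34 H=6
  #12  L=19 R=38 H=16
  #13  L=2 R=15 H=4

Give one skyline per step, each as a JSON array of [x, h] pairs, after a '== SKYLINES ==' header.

== SKYLINES ==
[[30,6],[38,0]]
[[30,20],[34,6],[38,0]]
[[30,20],[34,7],[35,6],[38,0]]
[[30,20],[34,7],[35,6],[38,0]]
[[30,20],[34,7],[46,0]]
[[30,20],[34,7],[46,0]]
[[12,10],[13,0],[30,20],[34,7],[46,0]]
[[12,10],[13,0],[30,20],[34,16],[35,7],[46,0]]
[[12,10],[13,0],[30,20],[34,16],[35,7],[44,9],[45,7],[46,0]]
[[12,10],[13,0],[30,20],[34,16],[35,7],[44,9],[45,7],[46,0]]
[[12,10],[13,0],[18,6],[30,20],[34,16],[35,7],[44,9],[45,7],[46,0]]
[[12,10],[13,0],[18,6],[19,16],[30,20],[34,16],[38,7],[44,9],[45,7],[46,0]]
[[2,4],[12,10],[13,4],[15,0],[18,6],[19,16],[30,20],[34,16],[38,7],[44,9],[45,7],[46,0]]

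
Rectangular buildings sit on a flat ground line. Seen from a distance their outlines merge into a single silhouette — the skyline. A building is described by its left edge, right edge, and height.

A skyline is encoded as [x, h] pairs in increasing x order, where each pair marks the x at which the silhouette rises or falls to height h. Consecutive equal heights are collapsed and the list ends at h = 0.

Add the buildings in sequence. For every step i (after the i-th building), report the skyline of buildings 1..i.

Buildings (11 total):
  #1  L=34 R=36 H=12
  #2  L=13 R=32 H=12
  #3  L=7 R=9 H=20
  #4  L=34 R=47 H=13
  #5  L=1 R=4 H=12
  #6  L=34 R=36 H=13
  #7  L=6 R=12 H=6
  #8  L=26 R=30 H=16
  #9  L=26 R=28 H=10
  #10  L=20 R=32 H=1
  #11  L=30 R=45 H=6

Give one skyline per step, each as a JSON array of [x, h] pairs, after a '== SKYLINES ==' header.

== SKYLINES ==
[[34,12],[36,0]]
[[13,12],[32,0],[34,12],[36,0]]
[[7,20],[9,0],[13,12],[32,0],[34,12],[36,0]]
[[7,20],[9,0],[13,12],[32,0],[34,13],[47,0]]
[[1,12],[4,0],[7,20],[9,0],[13,12],[32,0],[34,13],[47,0]]
[[1,12],[4,0],[7,20],[9,0],[13,12],[32,0],[34,13],[47,0]]
[[1,12],[4,0],[6,6],[7,20],[9,6],[12,0],[13,12],[32,0],[34,13],[47,0]]
[[1,12],[4,0],[6,6],[7,20],[9,6],[12,0],[13,12],[26,16],[30,12],[32,0],[34,13],[47,0]]
[[1,12],[4,0],[6,6],[7,20],[9,6],[12,0],[13,12],[26,16],[30,12],[32,0],[34,13],[47,0]]
[[1,12],[4,0],[6,6],[7,20],[9,6],[12,0],[13,12],[26,16],[30,12],[32,0],[34,13],[47,0]]
[[1,12],[4,0],[6,6],[7,20],[9,6],[12,0],[13,12],[26,16],[30,12],[32,6],[34,13],[47,0]]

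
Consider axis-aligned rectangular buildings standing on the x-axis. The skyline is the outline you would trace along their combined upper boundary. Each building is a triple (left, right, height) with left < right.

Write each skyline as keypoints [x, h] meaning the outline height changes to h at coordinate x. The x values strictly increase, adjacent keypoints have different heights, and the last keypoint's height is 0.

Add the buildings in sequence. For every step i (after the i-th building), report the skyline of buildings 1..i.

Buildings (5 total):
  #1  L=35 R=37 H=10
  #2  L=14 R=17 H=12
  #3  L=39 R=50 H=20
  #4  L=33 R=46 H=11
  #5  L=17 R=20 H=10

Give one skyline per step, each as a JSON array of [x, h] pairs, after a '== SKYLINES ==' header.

== SKYLINES ==
[[35,10],[37,0]]
[[14,12],[17,0],[35,10],[37,0]]
[[14,12],[17,0],[35,10],[37,0],[39,20],[50,0]]
[[14,12],[17,0],[33,11],[39,20],[50,0]]
[[14,12],[17,10],[20,0],[33,11],[39,20],[50,0]]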